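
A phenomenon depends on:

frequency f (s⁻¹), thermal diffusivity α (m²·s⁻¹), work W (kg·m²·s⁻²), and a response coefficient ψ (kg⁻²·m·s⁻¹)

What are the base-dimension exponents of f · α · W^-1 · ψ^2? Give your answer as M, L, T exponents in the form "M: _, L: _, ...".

Collect each base-dimension exponent across the product:
  M: (0) + (0) − (1) + 2·(-2) = -5
  L: (0) + (2) − (2) + 2·(1) = 2
  T: (-1) + (-1) − (-2) + 2·(-1) = -2
So the dimensions are [M⁻⁵ L² T⁻²].

M: -5, L: 2, T: -2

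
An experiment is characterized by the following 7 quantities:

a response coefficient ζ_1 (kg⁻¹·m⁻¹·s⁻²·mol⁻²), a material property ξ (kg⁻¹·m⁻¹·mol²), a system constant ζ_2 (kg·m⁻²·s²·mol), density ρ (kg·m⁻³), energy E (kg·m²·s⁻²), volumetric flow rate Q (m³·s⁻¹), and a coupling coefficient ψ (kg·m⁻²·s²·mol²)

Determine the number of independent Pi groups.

3

There are 7 variables and 4 base dimensions (M, L, T, N).
The dimension matrix has rank 4.
Independent dimensionless groups: 7 − 4 = 3.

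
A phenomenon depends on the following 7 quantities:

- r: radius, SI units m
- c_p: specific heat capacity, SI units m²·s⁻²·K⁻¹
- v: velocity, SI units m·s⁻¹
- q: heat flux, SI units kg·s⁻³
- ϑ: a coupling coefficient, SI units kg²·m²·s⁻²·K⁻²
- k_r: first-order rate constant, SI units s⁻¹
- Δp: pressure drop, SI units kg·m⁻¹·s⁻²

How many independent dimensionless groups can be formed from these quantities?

3

There are 7 variables and 4 base dimensions (M, L, T, Θ).
The dimension matrix has rank 4.
Independent dimensionless groups: 7 − 4 = 3.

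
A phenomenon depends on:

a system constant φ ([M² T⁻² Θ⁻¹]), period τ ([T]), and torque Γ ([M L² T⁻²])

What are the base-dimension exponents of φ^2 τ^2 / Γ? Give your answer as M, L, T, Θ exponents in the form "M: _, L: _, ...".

M: 3, L: -2, T: 0, Θ: -2

Collect each base-dimension exponent across the product:
  M: 2·(2) + 2·(0) − (1) = 3
  L: 2·(0) + 2·(0) − (2) = -2
  T: 2·(-2) + 2·(1) − (-2) = 0
  Θ: 2·(-1) + 2·(0) − (0) = -2
So the dimensions are [M³ L⁻² Θ⁻²].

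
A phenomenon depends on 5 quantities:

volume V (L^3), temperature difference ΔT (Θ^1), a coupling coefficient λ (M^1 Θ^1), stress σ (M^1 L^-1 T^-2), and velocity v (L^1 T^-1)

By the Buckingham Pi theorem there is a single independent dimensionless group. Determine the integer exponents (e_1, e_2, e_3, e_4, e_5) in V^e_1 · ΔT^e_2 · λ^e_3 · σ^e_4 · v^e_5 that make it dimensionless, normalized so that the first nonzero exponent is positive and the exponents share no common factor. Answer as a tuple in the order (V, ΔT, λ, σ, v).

(1, 1, -1, 1, -2)

M: e_1·(0) + e_2·(0) + e_3·(1) + e_4·(1) + e_5·(0) = 0
L: e_1·(3) + e_2·(0) + e_3·(0) + e_4·(-1) + e_5·(1) = 0
T: e_1·(0) + e_2·(0) + e_3·(0) + e_4·(-2) + e_5·(-1) = 0
Θ: e_1·(0) + e_2·(1) + e_3·(1) + e_4·(0) + e_5·(0) = 0
Solving this homogeneous linear system for the smallest-integer solution (first nonzero entry positive) gives (1, 1, -1, 1, -2).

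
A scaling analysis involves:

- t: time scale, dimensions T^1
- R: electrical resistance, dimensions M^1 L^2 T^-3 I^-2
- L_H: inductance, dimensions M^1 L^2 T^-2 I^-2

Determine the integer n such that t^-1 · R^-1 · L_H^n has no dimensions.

1

Balance the M exponent: (1)·n from L_H, plus −(0) − (1) = -1 from the rest, must sum to zero.
n − 1 = 0, so n = 1.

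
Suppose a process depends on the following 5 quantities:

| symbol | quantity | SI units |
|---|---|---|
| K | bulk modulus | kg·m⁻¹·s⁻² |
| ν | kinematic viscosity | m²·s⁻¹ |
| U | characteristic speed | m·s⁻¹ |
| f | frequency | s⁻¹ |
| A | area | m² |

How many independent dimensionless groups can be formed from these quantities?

There are 5 variables and 3 base dimensions (M, L, T).
The dimension matrix has rank 3.
Independent dimensionless groups: 5 − 3 = 2.

2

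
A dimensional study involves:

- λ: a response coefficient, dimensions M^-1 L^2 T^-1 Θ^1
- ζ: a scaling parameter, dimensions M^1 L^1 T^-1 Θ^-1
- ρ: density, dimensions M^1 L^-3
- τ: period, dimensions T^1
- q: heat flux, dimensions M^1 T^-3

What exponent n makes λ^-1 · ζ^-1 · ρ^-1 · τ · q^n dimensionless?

1

Balance the M exponent: (1)·n from q, plus −(-1) − (1) − (1) + (0) = -1 from the rest, must sum to zero.
n − 1 = 0, so n = 1.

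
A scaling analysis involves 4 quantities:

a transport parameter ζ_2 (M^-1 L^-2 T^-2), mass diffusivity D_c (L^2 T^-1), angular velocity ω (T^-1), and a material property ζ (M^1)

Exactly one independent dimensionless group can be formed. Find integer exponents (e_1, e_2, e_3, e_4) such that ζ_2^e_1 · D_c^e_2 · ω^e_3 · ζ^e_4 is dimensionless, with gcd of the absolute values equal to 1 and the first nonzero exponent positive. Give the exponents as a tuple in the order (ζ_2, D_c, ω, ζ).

(1, 1, -3, 1)

M: e_1·(-1) + e_2·(0) + e_3·(0) + e_4·(1) = 0
L: e_1·(-2) + e_2·(2) + e_3·(0) + e_4·(0) = 0
T: e_1·(-2) + e_2·(-1) + e_3·(-1) + e_4·(0) = 0
Solving this homogeneous linear system for the smallest-integer solution (first nonzero entry positive) gives (1, 1, -3, 1).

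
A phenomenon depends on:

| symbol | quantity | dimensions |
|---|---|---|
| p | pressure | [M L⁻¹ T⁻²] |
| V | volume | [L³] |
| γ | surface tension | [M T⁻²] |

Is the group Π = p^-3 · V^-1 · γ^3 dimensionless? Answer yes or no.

yes

Sum the exponent of each base dimension across the product:
  M: −3·[p]_M − [V]_M + 3·[γ]_M = −3·(1) − (0) + 3·(1) = 0
  L: −3·[p]_L − [V]_L + 3·[γ]_L = −3·(-1) − (3) + 3·(0) = 0
  T: −3·[p]_T − [V]_T + 3·[γ]_T = −3·(-2) − (0) + 3·(-2) = 0
All base exponents vanish — dimensionless.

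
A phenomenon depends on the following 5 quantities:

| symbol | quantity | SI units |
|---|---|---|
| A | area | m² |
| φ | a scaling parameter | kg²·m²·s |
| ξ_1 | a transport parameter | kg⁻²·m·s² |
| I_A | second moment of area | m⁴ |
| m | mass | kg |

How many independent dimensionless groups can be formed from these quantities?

2

There are 5 variables and 3 base dimensions (M, L, T).
The dimension matrix has rank 3.
Independent dimensionless groups: 5 − 3 = 2.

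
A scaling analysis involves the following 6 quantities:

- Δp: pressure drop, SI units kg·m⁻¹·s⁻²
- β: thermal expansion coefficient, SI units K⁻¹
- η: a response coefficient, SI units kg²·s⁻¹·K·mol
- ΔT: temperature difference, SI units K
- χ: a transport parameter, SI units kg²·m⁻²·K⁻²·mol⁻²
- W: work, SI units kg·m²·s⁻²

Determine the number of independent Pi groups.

1

There are 6 variables and 5 base dimensions (M, L, T, Θ, N).
The dimension matrix has rank 5.
Independent dimensionless groups: 6 − 5 = 1.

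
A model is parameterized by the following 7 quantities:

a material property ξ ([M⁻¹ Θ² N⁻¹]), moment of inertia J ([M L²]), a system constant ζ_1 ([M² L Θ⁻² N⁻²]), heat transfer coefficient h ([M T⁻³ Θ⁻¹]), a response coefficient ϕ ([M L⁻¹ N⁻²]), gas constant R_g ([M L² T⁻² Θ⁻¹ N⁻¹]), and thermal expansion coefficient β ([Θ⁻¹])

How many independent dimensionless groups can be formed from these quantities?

There are 7 variables and 5 base dimensions (M, L, T, Θ, N).
The dimension matrix has rank 5.
Independent dimensionless groups: 7 − 5 = 2.

2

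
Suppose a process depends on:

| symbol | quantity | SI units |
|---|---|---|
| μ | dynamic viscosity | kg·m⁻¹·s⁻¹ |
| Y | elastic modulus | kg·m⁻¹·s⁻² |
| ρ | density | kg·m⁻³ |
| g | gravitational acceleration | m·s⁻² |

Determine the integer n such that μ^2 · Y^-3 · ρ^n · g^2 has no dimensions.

1

Balance the M exponent: (1)·n from ρ, plus 2·(1) − 3·(1) + 2·(0) = -1 from the rest, must sum to zero.
n − 1 = 0, so n = 1.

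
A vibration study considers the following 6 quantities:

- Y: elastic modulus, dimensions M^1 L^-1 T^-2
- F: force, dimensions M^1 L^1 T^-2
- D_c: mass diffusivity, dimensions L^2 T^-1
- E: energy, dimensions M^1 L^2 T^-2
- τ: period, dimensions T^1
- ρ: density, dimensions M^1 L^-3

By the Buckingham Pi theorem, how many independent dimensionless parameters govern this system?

There are 6 variables and 3 base dimensions (M, L, T).
The dimension matrix has rank 3.
Independent dimensionless groups: 6 − 3 = 3.

3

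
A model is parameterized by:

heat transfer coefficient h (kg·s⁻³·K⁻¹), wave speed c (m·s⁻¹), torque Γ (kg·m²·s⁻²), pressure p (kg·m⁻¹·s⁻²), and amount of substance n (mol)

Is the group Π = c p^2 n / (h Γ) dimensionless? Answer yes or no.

Sum the exponent of each base dimension across the product:
  M: −[h]_M + [c]_M − [Γ]_M + 2·[p]_M + [n]_M = −(1) + (0) − (1) + 2·(1) + (0) = 0
  L: −[h]_L + [c]_L − [Γ]_L + 2·[p]_L + [n]_L = −(0) + (1) − (2) + 2·(-1) + (0) = -3
  T: −[h]_T + [c]_T − [Γ]_T + 2·[p]_T + [n]_T = −(-3) + (-1) − (-2) + 2·(-2) + (0) = 0
  Θ: −[h]_Θ + [c]_Θ − [Γ]_Θ + 2·[p]_Θ + [n]_Θ = −(-1) + (0) − (0) + 2·(0) + (0) = 1
  N: −[h]_N + [c]_N − [Γ]_N + 2·[p]_N + [n]_N = −(0) + (0) − (0) + 2·(0) + (1) = 1
Net dimensions [L⁻³ Θ N] ≠ [1] — not dimensionless.

no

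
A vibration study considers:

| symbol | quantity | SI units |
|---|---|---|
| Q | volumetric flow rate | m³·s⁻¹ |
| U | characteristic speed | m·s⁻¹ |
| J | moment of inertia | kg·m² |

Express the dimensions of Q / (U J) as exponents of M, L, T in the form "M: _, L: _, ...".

M: -1, L: 0, T: 0

Collect each base-dimension exponent across the product:
  M: (0) − (0) − (1) = -1
  L: (3) − (1) − (2) = 0
  T: (-1) − (-1) − (0) = 0
So the dimensions are [M⁻¹].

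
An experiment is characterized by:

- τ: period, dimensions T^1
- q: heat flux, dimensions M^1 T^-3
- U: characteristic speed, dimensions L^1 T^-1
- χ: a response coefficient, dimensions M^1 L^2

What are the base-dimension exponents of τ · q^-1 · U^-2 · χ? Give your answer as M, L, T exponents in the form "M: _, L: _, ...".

Collect each base-dimension exponent across the product:
  M: (0) − (1) − 2·(0) + (1) = 0
  L: (0) − (0) − 2·(1) + (2) = 0
  T: (1) − (-3) − 2·(-1) + (0) = 6
So the dimensions are [T⁶].

M: 0, L: 0, T: 6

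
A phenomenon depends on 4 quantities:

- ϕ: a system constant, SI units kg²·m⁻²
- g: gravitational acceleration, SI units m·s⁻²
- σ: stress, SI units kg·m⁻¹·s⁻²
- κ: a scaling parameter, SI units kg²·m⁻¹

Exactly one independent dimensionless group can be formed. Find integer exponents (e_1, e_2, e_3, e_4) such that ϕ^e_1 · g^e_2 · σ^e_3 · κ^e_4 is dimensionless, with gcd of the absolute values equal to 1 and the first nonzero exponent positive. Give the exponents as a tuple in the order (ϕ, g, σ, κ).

M: e_1·(2) + e_2·(0) + e_3·(1) + e_4·(2) = 0
L: e_1·(-2) + e_2·(1) + e_3·(-1) + e_4·(-1) = 0
T: e_1·(0) + e_2·(-2) + e_3·(-2) + e_4·(0) = 0
Solving this homogeneous linear system for the smallest-integer solution (first nonzero entry positive) gives (3, 2, -2, -2).

(3, 2, -2, -2)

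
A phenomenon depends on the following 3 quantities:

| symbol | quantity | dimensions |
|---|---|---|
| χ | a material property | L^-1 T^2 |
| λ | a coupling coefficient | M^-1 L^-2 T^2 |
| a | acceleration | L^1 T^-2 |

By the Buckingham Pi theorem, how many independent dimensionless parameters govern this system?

There are 3 variables and 3 base dimensions (M, L, T).
The dimension matrix has rank 2 (less than 3: the dimension vectors are linearly dependent).
Independent dimensionless groups: 3 − 2 = 1.

1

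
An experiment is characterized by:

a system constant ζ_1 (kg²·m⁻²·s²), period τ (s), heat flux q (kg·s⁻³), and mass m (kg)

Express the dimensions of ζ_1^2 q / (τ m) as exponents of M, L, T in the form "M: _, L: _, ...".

M: 4, L: -4, T: 0

Collect each base-dimension exponent across the product:
  M: 2·(2) − (0) + (1) − (1) = 4
  L: 2·(-2) − (0) + (0) − (0) = -4
  T: 2·(2) − (1) + (-3) − (0) = 0
So the dimensions are [M⁴ L⁻⁴].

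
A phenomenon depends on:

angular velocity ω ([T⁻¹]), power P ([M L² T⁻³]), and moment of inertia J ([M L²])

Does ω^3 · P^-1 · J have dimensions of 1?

Sum the exponent of each base dimension across the product:
  M: 3·[ω]_M − [P]_M + [J]_M = 3·(0) − (1) + (1) = 0
  L: 3·[ω]_L − [P]_L + [J]_L = 3·(0) − (2) + (2) = 0
  T: 3·[ω]_T − [P]_T + [J]_T = 3·(-1) − (-3) + (0) = 0
All base exponents vanish — dimensionless.

yes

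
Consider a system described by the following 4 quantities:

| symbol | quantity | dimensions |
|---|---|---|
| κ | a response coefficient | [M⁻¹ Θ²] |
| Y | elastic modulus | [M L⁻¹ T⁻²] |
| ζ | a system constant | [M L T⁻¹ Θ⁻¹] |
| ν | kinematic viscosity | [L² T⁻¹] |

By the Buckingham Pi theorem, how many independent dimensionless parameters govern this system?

0

There are 4 variables and 4 base dimensions (M, L, T, Θ).
The dimension matrix has rank 4.
Independent dimensionless groups: 4 − 4 = 0.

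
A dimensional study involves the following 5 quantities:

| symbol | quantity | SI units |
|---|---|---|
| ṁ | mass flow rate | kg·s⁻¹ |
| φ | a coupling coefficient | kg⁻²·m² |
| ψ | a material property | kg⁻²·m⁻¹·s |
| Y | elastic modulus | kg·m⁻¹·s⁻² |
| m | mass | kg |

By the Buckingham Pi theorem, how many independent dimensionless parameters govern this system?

2

There are 5 variables and 3 base dimensions (M, L, T).
The dimension matrix has rank 3.
Independent dimensionless groups: 5 − 3 = 2.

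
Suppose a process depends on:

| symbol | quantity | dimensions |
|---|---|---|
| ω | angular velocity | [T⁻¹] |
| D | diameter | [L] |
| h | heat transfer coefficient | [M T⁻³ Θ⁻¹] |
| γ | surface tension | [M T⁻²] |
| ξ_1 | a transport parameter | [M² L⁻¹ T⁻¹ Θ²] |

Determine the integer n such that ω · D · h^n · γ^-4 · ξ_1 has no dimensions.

Balance the M exponent: (1)·n from h, plus (0) + (0) − 4·(1) + (2) = -2 from the rest, must sum to zero.
n − 2 = 0, so n = 2.

2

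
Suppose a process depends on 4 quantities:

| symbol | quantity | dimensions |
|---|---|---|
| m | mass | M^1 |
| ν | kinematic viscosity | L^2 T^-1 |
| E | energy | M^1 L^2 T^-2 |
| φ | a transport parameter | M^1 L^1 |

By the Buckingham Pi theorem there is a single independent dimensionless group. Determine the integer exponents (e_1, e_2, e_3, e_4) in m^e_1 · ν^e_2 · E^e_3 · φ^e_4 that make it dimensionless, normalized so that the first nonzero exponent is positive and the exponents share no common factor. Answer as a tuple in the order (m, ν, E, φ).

(3, 2, -1, -2)

M: e_1·(1) + e_2·(0) + e_3·(1) + e_4·(1) = 0
L: e_1·(0) + e_2·(2) + e_3·(2) + e_4·(1) = 0
T: e_1·(0) + e_2·(-1) + e_3·(-2) + e_4·(0) = 0
Solving this homogeneous linear system for the smallest-integer solution (first nonzero entry positive) gives (3, 2, -1, -2).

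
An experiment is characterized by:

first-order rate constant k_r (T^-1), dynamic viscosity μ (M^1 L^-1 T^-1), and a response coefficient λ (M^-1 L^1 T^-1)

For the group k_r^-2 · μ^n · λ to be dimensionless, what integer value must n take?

1

Balance the M exponent: (1)·n from μ, plus −2·(0) + (-1) = -1 from the rest, must sum to zero.
n − 1 = 0, so n = 1.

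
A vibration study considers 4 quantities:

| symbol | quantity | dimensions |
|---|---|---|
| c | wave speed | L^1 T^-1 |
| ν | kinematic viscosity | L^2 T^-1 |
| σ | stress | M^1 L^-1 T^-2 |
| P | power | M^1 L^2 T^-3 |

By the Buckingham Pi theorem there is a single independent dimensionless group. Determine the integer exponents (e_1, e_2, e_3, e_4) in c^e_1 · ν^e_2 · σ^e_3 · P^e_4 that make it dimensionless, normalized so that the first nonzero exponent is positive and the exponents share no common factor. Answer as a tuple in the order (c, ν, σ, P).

(1, -2, -1, 1)

M: e_1·(0) + e_2·(0) + e_3·(1) + e_4·(1) = 0
L: e_1·(1) + e_2·(2) + e_3·(-1) + e_4·(2) = 0
T: e_1·(-1) + e_2·(-1) + e_3·(-2) + e_4·(-3) = 0
Solving this homogeneous linear system for the smallest-integer solution (first nonzero entry positive) gives (1, -2, -1, 1).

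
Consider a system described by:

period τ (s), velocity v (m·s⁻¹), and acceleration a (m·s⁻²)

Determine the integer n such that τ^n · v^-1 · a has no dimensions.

Balance the T exponent: (1)·n from τ, plus −(-1) + (-2) = -1 from the rest, must sum to zero.
n − 1 = 0, so n = 1.

1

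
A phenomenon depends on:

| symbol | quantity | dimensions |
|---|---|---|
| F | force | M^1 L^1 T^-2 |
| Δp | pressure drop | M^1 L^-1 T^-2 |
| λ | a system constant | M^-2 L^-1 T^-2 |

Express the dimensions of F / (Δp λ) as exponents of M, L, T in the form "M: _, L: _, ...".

M: 2, L: 3, T: 2

Collect each base-dimension exponent across the product:
  M: (1) − (1) − (-2) = 2
  L: (1) − (-1) − (-1) = 3
  T: (-2) − (-2) − (-2) = 2
So the dimensions are [M² L³ T²].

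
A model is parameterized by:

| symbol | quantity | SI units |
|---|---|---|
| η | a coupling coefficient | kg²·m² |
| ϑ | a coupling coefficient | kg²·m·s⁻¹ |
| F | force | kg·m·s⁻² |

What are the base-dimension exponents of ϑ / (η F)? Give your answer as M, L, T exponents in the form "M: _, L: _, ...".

M: -1, L: -2, T: 1

Collect each base-dimension exponent across the product:
  M: −(2) + (2) − (1) = -1
  L: −(2) + (1) − (1) = -2
  T: −(0) + (-1) − (-2) = 1
So the dimensions are [M⁻¹ L⁻² T].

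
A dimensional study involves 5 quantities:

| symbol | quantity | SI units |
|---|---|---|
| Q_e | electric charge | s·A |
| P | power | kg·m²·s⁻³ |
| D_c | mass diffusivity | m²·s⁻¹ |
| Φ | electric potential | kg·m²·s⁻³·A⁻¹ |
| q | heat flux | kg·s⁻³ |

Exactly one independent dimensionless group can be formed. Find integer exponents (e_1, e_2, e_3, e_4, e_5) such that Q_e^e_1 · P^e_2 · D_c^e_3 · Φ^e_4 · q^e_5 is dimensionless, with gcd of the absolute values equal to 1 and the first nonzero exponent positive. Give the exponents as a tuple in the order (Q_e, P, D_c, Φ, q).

M: e_1·(0) + e_2·(1) + e_3·(0) + e_4·(1) + e_5·(1) = 0
L: e_1·(0) + e_2·(2) + e_3·(2) + e_4·(2) + e_5·(0) = 0
T: e_1·(1) + e_2·(-3) + e_3·(-1) + e_4·(-3) + e_5·(-3) = 0
I: e_1·(1) + e_2·(0) + e_3·(0) + e_4·(-1) + e_5·(0) = 0
Solving this homogeneous linear system for the smallest-integer solution (first nonzero entry positive) gives (1, -2, 1, 1, 1).

(1, -2, 1, 1, 1)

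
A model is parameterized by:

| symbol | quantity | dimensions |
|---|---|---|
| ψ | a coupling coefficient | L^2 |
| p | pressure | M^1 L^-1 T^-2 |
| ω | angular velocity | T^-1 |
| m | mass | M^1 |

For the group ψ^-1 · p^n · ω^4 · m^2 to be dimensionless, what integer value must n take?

Balance the M exponent: (1)·n from p, plus −(0) + 4·(0) + 2·(1) = 2 from the rest, must sum to zero.
n + 2 = 0, so n = -2.

-2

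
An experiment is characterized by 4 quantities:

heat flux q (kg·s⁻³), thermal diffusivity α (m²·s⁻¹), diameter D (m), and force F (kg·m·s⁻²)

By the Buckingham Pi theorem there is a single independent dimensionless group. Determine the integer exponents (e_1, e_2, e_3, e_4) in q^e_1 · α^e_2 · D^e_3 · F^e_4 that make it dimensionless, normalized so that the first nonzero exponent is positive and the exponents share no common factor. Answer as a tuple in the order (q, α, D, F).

(1, -1, 3, -1)

M: e_1·(1) + e_2·(0) + e_3·(0) + e_4·(1) = 0
L: e_1·(0) + e_2·(2) + e_3·(1) + e_4·(1) = 0
T: e_1·(-3) + e_2·(-1) + e_3·(0) + e_4·(-2) = 0
Solving this homogeneous linear system for the smallest-integer solution (first nonzero entry positive) gives (1, -1, 3, -1).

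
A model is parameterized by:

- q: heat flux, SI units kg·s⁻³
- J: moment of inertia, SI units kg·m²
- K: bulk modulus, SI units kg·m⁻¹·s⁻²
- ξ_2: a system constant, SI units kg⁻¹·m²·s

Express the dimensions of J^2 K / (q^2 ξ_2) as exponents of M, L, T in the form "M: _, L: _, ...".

M: 2, L: 1, T: 3

Collect each base-dimension exponent across the product:
  M: −2·(1) + 2·(1) + (1) − (-1) = 2
  L: −2·(0) + 2·(2) + (-1) − (2) = 1
  T: −2·(-3) + 2·(0) + (-2) − (1) = 3
So the dimensions are [M² L T³].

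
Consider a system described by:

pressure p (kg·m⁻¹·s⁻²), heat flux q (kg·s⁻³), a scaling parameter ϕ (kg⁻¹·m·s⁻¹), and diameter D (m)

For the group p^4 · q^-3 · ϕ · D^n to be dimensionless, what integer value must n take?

Balance the L exponent: (1)·n from D, plus 4·(-1) − 3·(0) + (1) = -3 from the rest, must sum to zero.
n − 3 = 0, so n = 3.

3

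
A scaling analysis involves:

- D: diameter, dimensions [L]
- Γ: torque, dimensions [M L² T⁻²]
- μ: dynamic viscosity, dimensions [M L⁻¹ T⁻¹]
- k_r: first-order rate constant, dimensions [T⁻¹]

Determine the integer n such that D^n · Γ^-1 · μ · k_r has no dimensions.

Balance the L exponent: (1)·n from D, plus −(2) + (-1) + (0) = -3 from the rest, must sum to zero.
n − 3 = 0, so n = 3.

3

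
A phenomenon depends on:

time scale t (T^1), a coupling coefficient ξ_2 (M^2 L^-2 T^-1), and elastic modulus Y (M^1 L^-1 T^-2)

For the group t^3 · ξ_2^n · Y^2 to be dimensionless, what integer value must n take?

-1

Balance the M exponent: (2)·n from ξ_2, plus 3·(0) + 2·(1) = 2 from the rest, must sum to zero.
2n + 2 = 0, so n = -1.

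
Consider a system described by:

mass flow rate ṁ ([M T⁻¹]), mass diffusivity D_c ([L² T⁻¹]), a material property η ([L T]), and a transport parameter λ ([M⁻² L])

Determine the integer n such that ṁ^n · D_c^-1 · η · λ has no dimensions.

2

Balance the M exponent: (1)·n from ṁ, plus −(0) + (0) + (-2) = -2 from the rest, must sum to zero.
n − 2 = 0, so n = 2.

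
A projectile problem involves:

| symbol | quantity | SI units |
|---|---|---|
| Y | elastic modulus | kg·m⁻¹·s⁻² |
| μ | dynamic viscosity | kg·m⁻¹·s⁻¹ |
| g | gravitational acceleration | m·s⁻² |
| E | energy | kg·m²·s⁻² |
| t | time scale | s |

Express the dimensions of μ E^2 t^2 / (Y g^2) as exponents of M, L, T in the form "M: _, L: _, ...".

M: 2, L: 2, T: 3

Collect each base-dimension exponent across the product:
  M: −(1) + (1) − 2·(0) + 2·(1) + 2·(0) = 2
  L: −(-1) + (-1) − 2·(1) + 2·(2) + 2·(0) = 2
  T: −(-2) + (-1) − 2·(-2) + 2·(-2) + 2·(1) = 3
So the dimensions are [M² L² T³].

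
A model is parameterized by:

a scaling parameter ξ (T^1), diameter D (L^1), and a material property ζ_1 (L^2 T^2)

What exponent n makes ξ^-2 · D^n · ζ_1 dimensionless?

-2

Balance the L exponent: (1)·n from D, plus −2·(0) + (2) = 2 from the rest, must sum to zero.
n + 2 = 0, so n = -2.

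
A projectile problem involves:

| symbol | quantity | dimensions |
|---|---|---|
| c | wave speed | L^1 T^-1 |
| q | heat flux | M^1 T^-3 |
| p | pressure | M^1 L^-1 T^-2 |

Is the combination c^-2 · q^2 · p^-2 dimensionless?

yes

Sum the exponent of each base dimension across the product:
  M: −2·[c]_M + 2·[q]_M − 2·[p]_M = −2·(0) + 2·(1) − 2·(1) = 0
  L: −2·[c]_L + 2·[q]_L − 2·[p]_L = −2·(1) + 2·(0) − 2·(-1) = 0
  T: −2·[c]_T + 2·[q]_T − 2·[p]_T = −2·(-1) + 2·(-3) − 2·(-2) = 0
All base exponents vanish — dimensionless.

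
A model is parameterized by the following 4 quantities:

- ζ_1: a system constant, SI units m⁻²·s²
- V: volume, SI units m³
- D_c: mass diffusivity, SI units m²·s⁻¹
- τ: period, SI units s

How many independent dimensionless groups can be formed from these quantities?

2

There are 4 variables and 2 base dimensions (L, T).
The dimension matrix has rank 2.
Independent dimensionless groups: 4 − 2 = 2.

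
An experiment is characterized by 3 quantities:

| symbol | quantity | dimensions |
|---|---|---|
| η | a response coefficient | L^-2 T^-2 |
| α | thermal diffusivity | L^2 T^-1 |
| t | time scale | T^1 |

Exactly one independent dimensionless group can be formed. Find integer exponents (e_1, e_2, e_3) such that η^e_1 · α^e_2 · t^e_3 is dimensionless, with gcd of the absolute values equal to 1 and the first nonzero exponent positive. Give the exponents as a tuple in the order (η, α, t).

(1, 1, 3)

L: e_1·(-2) + e_2·(2) + e_3·(0) = 0
T: e_1·(-2) + e_2·(-1) + e_3·(1) = 0
Solving this homogeneous linear system for the smallest-integer solution (first nonzero entry positive) gives (1, 1, 3).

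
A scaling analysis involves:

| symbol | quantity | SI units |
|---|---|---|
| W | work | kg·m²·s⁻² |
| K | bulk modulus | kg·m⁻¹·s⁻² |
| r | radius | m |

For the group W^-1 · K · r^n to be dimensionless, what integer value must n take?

3

Balance the L exponent: (1)·n from r, plus −(2) + (-1) = -3 from the rest, must sum to zero.
n − 3 = 0, so n = 3.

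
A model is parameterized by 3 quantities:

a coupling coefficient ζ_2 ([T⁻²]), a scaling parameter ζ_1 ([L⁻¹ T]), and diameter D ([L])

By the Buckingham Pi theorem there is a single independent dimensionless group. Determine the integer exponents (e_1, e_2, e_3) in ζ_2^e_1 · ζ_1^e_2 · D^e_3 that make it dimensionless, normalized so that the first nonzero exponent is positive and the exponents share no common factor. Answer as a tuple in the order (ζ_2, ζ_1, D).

(1, 2, 2)

L: e_1·(0) + e_2·(-1) + e_3·(1) = 0
T: e_1·(-2) + e_2·(1) + e_3·(0) = 0
Solving this homogeneous linear system for the smallest-integer solution (first nonzero entry positive) gives (1, 2, 2).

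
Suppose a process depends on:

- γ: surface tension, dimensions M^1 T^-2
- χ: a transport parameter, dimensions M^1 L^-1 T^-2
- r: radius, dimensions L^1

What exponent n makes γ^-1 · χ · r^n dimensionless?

Balance the L exponent: (1)·n from r, plus −(0) + (-1) = -1 from the rest, must sum to zero.
n − 1 = 0, so n = 1.

1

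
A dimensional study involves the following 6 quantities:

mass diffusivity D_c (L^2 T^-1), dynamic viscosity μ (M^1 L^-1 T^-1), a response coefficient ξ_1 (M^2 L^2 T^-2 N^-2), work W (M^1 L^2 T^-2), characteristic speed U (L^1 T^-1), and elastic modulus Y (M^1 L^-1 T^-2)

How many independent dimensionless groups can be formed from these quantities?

There are 6 variables and 4 base dimensions (M, L, T, N).
The dimension matrix has rank 4.
Independent dimensionless groups: 6 − 4 = 2.

2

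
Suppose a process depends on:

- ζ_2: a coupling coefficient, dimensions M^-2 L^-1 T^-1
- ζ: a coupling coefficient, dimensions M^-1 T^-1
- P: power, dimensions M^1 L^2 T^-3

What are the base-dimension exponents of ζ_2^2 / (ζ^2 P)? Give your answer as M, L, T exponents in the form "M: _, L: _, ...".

M: -3, L: -4, T: 3

Collect each base-dimension exponent across the product:
  M: 2·(-2) − 2·(-1) − (1) = -3
  L: 2·(-1) − 2·(0) − (2) = -4
  T: 2·(-1) − 2·(-1) − (-3) = 3
So the dimensions are [M⁻³ L⁻⁴ T³].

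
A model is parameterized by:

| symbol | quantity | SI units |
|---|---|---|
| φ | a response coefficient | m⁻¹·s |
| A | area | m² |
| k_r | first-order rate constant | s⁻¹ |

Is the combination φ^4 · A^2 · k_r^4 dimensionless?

yes

Sum the exponent of each base dimension across the product:
  L: 4·[φ]_L + 2·[A]_L + 4·[k_r]_L = 4·(-1) + 2·(2) + 4·(0) = 0
  T: 4·[φ]_T + 2·[A]_T + 4·[k_r]_T = 4·(1) + 2·(0) + 4·(-1) = 0
All base exponents vanish — dimensionless.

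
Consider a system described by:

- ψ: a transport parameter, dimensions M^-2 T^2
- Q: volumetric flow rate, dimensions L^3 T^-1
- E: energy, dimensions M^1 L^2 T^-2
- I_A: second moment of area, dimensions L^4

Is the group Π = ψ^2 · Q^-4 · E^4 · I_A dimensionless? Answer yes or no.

Sum the exponent of each base dimension across the product:
  M: 2·[ψ]_M − 4·[Q]_M + 4·[E]_M + [I_A]_M = 2·(-2) − 4·(0) + 4·(1) + (0) = 0
  L: 2·[ψ]_L − 4·[Q]_L + 4·[E]_L + [I_A]_L = 2·(0) − 4·(3) + 4·(2) + (4) = 0
  T: 2·[ψ]_T − 4·[Q]_T + 4·[E]_T + [I_A]_T = 2·(2) − 4·(-1) + 4·(-2) + (0) = 0
All base exponents vanish — dimensionless.

yes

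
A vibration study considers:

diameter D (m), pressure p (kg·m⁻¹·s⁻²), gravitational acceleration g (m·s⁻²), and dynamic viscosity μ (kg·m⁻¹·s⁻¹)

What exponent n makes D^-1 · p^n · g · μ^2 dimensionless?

-2

Balance the M exponent: (1)·n from p, plus −(0) + (0) + 2·(1) = 2 from the rest, must sum to zero.
n + 2 = 0, so n = -2.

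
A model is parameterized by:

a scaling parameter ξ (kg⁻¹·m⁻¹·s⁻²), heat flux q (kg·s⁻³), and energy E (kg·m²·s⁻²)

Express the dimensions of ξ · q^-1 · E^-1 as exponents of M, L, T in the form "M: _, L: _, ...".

Collect each base-dimension exponent across the product:
  M: (-1) − (1) − (1) = -3
  L: (-1) − (0) − (2) = -3
  T: (-2) − (-3) − (-2) = 3
So the dimensions are [M⁻³ L⁻³ T³].

M: -3, L: -3, T: 3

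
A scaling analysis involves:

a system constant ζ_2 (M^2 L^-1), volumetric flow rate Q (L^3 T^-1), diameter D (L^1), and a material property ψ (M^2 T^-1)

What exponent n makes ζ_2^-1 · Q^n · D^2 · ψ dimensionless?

Balance the L exponent: (3)·n from Q, plus −(-1) + 2·(1) + (0) = 3 from the rest, must sum to zero.
3n + 3 = 0, so n = -1.

-1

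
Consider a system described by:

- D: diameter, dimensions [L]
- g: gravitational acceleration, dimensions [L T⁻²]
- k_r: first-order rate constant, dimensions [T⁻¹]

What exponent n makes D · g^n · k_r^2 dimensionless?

-1

Balance the L exponent: (1)·n from g, plus (1) + 2·(0) = 1 from the rest, must sum to zero.
n + 1 = 0, so n = -1.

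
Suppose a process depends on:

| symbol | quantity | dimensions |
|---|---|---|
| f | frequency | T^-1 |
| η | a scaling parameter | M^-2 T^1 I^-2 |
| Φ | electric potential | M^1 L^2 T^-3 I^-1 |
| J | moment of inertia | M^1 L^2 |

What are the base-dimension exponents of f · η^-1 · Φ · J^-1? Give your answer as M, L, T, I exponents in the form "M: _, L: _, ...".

Collect each base-dimension exponent across the product:
  M: (0) − (-2) + (1) − (1) = 2
  L: (0) − (0) + (2) − (2) = 0
  T: (-1) − (1) + (-3) − (0) = -5
  I: (0) − (-2) + (-1) − (0) = 1
So the dimensions are [M² T⁻⁵ I].

M: 2, L: 0, T: -5, I: 1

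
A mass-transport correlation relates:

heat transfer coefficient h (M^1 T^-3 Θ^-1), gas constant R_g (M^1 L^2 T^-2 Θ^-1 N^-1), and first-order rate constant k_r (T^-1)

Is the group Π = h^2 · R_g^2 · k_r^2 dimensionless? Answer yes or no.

Sum the exponent of each base dimension across the product:
  M: 2·[h]_M + 2·[R_g]_M + 2·[k_r]_M = 2·(1) + 2·(1) + 2·(0) = 4
  L: 2·[h]_L + 2·[R_g]_L + 2·[k_r]_L = 2·(0) + 2·(2) + 2·(0) = 4
  T: 2·[h]_T + 2·[R_g]_T + 2·[k_r]_T = 2·(-3) + 2·(-2) + 2·(-1) = -12
  Θ: 2·[h]_Θ + 2·[R_g]_Θ + 2·[k_r]_Θ = 2·(-1) + 2·(-1) + 2·(0) = -4
  N: 2·[h]_N + 2·[R_g]_N + 2·[k_r]_N = 2·(0) + 2·(-1) + 2·(0) = -2
Net dimensions [M⁴ L⁴ T⁻¹² Θ⁻⁴ N⁻²] ≠ [1] — not dimensionless.

no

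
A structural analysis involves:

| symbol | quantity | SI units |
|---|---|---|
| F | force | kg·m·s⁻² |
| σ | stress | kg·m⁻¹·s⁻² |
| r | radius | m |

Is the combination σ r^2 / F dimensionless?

yes

Sum the exponent of each base dimension across the product:
  M: −[F]_M + [σ]_M + 2·[r]_M = −(1) + (1) + 2·(0) = 0
  L: −[F]_L + [σ]_L + 2·[r]_L = −(1) + (-1) + 2·(1) = 0
  T: −[F]_T + [σ]_T + 2·[r]_T = −(-2) + (-2) + 2·(0) = 0
  Θ: −[F]_Θ + [σ]_Θ + 2·[r]_Θ = −(0) + (0) + 2·(0) = 0
All base exponents vanish — dimensionless.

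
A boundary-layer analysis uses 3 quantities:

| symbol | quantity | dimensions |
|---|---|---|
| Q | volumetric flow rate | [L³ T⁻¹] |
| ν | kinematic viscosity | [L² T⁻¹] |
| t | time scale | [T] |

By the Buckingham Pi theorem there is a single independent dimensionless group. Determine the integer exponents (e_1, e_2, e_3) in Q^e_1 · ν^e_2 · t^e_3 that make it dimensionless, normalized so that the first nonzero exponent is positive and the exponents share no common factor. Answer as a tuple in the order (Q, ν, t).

L: e_1·(3) + e_2·(2) + e_3·(0) = 0
T: e_1·(-1) + e_2·(-1) + e_3·(1) = 0
Solving this homogeneous linear system for the smallest-integer solution (first nonzero entry positive) gives (2, -3, -1).

(2, -3, -1)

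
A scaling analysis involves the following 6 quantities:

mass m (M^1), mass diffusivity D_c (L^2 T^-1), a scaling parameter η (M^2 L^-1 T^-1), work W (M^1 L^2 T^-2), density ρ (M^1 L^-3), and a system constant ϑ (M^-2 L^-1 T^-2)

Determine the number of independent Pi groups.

3

There are 6 variables and 3 base dimensions (M, L, T).
The dimension matrix has rank 3.
Independent dimensionless groups: 6 − 3 = 3.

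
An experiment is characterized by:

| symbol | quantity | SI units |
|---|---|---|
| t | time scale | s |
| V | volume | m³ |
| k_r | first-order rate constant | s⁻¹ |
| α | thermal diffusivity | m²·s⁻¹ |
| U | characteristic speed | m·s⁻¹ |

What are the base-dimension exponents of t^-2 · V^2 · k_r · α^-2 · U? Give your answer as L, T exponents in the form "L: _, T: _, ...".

L: 3, T: -2

Collect each base-dimension exponent across the product:
  L: −2·(0) + 2·(3) + (0) − 2·(2) + (1) = 3
  T: −2·(1) + 2·(0) + (-1) − 2·(-1) + (-1) = -2
So the dimensions are [L³ T⁻²].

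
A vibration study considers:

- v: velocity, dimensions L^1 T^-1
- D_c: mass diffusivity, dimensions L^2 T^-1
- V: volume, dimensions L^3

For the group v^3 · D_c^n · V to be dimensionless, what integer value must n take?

Balance the L exponent: (2)·n from D_c, plus 3·(1) + (3) = 6 from the rest, must sum to zero.
2n + 6 = 0, so n = -3.

-3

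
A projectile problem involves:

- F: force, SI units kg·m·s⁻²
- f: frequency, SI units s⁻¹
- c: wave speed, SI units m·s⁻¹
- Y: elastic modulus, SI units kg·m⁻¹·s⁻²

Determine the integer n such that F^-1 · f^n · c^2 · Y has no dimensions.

-2

Balance the T exponent: (-1)·n from f, plus −(-2) + 2·(-1) + (-2) = -2 from the rest, must sum to zero.
−n − 2 = 0, so n = -2.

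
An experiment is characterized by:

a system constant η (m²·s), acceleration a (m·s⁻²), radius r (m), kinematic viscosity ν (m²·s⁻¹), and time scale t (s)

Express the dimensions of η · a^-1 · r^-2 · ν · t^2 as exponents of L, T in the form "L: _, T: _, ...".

Collect each base-dimension exponent across the product:
  L: (2) − (1) − 2·(1) + (2) + 2·(0) = 1
  T: (1) − (-2) − 2·(0) + (-1) + 2·(1) = 4
So the dimensions are [L T⁴].

L: 1, T: 4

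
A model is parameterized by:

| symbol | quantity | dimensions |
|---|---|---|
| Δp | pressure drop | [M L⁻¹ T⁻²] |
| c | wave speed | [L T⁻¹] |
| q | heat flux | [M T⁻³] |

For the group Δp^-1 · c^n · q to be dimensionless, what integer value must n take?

Balance the L exponent: (1)·n from c, plus −(-1) + (0) = 1 from the rest, must sum to zero.
n + 1 = 0, so n = -1.

-1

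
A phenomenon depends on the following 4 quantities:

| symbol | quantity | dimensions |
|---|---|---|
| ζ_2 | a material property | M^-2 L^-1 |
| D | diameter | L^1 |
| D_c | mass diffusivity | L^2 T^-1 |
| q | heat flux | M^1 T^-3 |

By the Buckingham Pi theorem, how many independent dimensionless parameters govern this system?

1

There are 4 variables and 3 base dimensions (M, L, T).
The dimension matrix has rank 3.
Independent dimensionless groups: 4 − 3 = 1.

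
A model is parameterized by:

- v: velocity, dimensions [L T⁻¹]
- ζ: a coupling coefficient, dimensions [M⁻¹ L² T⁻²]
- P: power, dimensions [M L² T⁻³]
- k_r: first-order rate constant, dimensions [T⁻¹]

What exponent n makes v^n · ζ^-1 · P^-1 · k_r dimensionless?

4

Balance the L exponent: (1)·n from v, plus −(2) − (2) + (0) = -4 from the rest, must sum to zero.
n − 4 = 0, so n = 4.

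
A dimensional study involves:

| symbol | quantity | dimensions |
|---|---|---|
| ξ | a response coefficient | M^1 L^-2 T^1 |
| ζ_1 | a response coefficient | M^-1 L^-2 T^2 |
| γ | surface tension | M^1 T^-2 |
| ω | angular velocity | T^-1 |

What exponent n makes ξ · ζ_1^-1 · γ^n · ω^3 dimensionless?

-2

Balance the M exponent: (1)·n from γ, plus (1) − (-1) + 3·(0) = 2 from the rest, must sum to zero.
n + 2 = 0, so n = -2.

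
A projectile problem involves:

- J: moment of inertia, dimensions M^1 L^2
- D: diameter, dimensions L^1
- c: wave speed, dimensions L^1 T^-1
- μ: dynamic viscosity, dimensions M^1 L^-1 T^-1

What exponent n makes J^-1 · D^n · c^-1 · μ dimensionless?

4

Balance the L exponent: (1)·n from D, plus −(2) − (1) + (-1) = -4 from the rest, must sum to zero.
n − 4 = 0, so n = 4.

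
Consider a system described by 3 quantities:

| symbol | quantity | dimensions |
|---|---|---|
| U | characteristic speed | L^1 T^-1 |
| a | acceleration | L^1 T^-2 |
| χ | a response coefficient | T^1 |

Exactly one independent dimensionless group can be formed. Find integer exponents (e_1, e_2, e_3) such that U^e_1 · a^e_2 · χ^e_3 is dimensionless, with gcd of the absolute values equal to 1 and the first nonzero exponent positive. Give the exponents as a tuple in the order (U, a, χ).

L: e_1·(1) + e_2·(1) + e_3·(0) = 0
T: e_1·(-1) + e_2·(-2) + e_3·(1) = 0
Solving this homogeneous linear system for the smallest-integer solution (first nonzero entry positive) gives (1, -1, -1).

(1, -1, -1)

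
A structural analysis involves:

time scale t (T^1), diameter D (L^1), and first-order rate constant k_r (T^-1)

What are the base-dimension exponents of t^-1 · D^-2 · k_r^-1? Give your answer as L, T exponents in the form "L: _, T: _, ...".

Collect each base-dimension exponent across the product:
  L: −(0) − 2·(1) − (0) = -2
  T: −(1) − 2·(0) − (-1) = 0
So the dimensions are [L⁻²].

L: -2, T: 0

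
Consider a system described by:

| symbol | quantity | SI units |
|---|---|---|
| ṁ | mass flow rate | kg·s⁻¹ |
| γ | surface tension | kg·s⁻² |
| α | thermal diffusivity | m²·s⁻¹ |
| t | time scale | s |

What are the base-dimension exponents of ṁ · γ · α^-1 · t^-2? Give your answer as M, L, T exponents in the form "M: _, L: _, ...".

Collect each base-dimension exponent across the product:
  M: (1) + (1) − (0) − 2·(0) = 2
  L: (0) + (0) − (2) − 2·(0) = -2
  T: (-1) + (-2) − (-1) − 2·(1) = -4
So the dimensions are [M² L⁻² T⁻⁴].

M: 2, L: -2, T: -4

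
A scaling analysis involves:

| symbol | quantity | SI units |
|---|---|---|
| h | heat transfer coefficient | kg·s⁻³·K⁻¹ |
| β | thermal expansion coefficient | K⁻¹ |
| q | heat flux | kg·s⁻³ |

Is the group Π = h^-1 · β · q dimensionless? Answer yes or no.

Sum the exponent of each base dimension across the product:
  M: −[h]_M + [β]_M + [q]_M = −(1) + (0) + (1) = 0
  L: −[h]_L + [β]_L + [q]_L = −(0) + (0) + (0) = 0
  T: −[h]_T + [β]_T + [q]_T = −(-3) + (0) + (-3) = 0
  Θ: −[h]_Θ + [β]_Θ + [q]_Θ = −(-1) + (-1) + (0) = 0
All base exponents vanish — dimensionless.

yes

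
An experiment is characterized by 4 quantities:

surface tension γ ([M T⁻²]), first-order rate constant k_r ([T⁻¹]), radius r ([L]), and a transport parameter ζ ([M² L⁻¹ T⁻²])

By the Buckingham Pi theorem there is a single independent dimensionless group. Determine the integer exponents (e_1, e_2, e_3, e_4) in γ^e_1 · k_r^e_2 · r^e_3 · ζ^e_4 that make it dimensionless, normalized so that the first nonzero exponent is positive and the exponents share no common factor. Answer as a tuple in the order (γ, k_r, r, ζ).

(2, -2, -1, -1)

M: e_1·(1) + e_2·(0) + e_3·(0) + e_4·(2) = 0
L: e_1·(0) + e_2·(0) + e_3·(1) + e_4·(-1) = 0
T: e_1·(-2) + e_2·(-1) + e_3·(0) + e_4·(-2) = 0
Solving this homogeneous linear system for the smallest-integer solution (first nonzero entry positive) gives (2, -2, -1, -1).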